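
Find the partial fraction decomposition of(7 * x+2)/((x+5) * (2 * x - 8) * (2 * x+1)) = 1/(27*(2*x + 1)) - 11/(54*(x + 5)) + 5/(27*(x - 4))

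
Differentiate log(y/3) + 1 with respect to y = 1/y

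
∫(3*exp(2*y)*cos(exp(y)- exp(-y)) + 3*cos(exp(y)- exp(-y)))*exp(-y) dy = 3*sin(2*sinh(y)) + C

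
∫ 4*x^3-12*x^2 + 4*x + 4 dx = x^4 - 4*x^3 + 2*x^2 + 4*x + C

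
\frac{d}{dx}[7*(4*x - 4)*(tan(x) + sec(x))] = 28*x*sin(x)/cos(x)^2 + 28*x/cos(x)^2 + 28*tan(x) + 28*sqrt(2)*cos(x + pi/4)/cos(x)^2 - 28/cos(x)^2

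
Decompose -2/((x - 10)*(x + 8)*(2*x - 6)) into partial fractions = -1/(198*(x + 8)) + 1/(77*(x - 3)) - 1/(126*(x - 10))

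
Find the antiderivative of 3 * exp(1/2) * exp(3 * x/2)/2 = exp(3*x/2 + 1/2) + C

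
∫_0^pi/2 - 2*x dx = -pi^2/4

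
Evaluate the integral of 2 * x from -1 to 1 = 0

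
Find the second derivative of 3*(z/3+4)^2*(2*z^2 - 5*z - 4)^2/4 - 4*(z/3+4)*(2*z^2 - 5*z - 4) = 10*z^4 + 380*z^3/3 + 105*z^2 - 1328*z + 328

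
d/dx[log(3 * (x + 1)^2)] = 2/(x + 1)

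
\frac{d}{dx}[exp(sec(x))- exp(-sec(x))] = (exp(2/cos(x)) + 1)*exp(-sec(x))*sin(x)/cos(x)^2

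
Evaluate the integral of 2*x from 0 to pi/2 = pi^2/4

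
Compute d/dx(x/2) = 1/2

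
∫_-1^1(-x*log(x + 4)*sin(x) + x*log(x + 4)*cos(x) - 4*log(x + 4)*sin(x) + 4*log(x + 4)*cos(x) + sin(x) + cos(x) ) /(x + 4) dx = -(-sin(1) + cos(1))*log(3) + (cos(1) + sin(1))*log(5)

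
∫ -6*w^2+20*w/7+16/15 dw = -2*w^3 + 10*w^2/7 + 16*w/15 + C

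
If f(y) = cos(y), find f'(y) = -sin(y)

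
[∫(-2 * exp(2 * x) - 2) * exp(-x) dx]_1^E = -2*exp(E) - 2*exp(-1) + 2*exp(-E) + 2*E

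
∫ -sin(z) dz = cos(z) + C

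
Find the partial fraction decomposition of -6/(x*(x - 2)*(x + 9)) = -2/(33*(x + 9)) - 3/(11*(x - 2)) + 1/(3*x)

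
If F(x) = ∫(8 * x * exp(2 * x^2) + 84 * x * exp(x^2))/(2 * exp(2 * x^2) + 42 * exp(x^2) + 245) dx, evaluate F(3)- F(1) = -log(1 + (2*E/7 + 3)^2) + log(1 + (3 + 2*exp(9)/7)^2)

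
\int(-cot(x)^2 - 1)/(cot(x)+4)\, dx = log(cot(x) + 4) + C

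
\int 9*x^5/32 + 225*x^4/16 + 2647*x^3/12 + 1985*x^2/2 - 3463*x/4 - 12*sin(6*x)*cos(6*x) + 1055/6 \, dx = 3*x^6/64 + 45*x^5/16 + 2647*x^4/48 + 1985*x^3/6 - 3463*x^2/8 + 1055*x/6 + cos(6*x)^2 + C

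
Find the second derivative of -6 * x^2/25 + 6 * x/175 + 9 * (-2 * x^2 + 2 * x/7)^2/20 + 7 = 108*x^2/5 - 108*x/35 - 498/1225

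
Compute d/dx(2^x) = 2^x*log(2)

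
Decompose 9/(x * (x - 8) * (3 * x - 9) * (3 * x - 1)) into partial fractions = 81/(184*(3*x - 1)) - 1/(40*(x - 3)) + 3/(920*(x - 8)) - 1/(8*x)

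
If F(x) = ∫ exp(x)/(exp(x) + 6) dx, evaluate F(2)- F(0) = -log(7) + log(6 + exp(2))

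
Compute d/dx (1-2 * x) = -2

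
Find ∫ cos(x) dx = sin(x) + C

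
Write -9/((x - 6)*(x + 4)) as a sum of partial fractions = 9/(10*(x + 4)) - 9/(10*(x - 6))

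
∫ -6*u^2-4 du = -2*u^3 - 4*u + C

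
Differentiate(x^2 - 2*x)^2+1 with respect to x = 4*x^3 - 12*x^2 + 8*x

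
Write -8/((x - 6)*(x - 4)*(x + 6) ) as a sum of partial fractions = -1/(15*(x + 6)) + 2/(5*(x - 4)) - 1/(3*(x - 6))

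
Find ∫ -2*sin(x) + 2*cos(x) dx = 2*sqrt(2)*sin(x + pi/4) + C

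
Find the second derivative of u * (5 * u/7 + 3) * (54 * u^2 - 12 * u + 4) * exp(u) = 270*u^4*exp(u)/7 + 462*u^3*exp(u) + 9452*u^2*exp(u)/7 + 800*u*exp(u) - 296*exp(u)/7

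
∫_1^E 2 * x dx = -1 + exp(2)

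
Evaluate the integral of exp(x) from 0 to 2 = -1 + exp(2)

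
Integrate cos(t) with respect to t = sin(t) + C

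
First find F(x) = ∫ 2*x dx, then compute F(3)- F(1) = 8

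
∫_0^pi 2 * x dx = pi^2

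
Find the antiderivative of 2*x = x^2 + C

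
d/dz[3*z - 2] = 3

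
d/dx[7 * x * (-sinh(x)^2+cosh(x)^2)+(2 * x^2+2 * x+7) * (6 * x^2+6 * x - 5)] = 48*x^3 + 72*x^2 + 88*x + 39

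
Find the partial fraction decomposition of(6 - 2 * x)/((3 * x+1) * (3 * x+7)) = -16/(9*(3*x + 7)) + 10/(9*(3*x + 1))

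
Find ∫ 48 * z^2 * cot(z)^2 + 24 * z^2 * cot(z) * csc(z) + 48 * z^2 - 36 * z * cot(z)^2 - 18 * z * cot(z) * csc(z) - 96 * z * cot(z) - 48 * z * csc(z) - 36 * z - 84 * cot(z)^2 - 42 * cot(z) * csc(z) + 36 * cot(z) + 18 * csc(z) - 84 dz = -6*(z + 1)*(4*z - 7)*(2*cot(z) + csc(z)) + C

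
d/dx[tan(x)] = cos(x)^(-2)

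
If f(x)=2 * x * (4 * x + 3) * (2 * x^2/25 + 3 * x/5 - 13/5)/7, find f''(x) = 192*x^2/175 + 792*x/175 - 172/35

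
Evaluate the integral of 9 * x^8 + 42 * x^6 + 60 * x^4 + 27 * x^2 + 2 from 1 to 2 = 1710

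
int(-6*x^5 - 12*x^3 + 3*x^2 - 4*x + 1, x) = -x^6 - 3*x^4 + x^3 - 2*x^2 + x + C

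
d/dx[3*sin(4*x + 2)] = 12*cos(4*x + 2)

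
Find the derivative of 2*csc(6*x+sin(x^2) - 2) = -4*x*cos(x^2)*cot(6*x + sin(x^2) - 2)*csc(6*x + sin(x^2) - 2) - 12*cot(6*x + sin(x^2) - 2)*csc(6*x + sin(x^2) - 2)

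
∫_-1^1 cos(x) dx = 2*sin(1)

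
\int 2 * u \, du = u^2 + C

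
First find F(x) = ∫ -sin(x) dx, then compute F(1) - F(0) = -1 + cos(1)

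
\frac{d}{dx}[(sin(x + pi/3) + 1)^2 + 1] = 2*cos(x + pi/3) + cos(2*x + pi/6)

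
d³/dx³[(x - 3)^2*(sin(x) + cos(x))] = x^2*sin(x) - x^2*cos(x) - 12*x*sin(x) + 21*sin(x) + 15*cos(x)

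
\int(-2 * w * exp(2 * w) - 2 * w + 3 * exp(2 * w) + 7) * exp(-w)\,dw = -2*(2*w - 5)*sinh(w) + C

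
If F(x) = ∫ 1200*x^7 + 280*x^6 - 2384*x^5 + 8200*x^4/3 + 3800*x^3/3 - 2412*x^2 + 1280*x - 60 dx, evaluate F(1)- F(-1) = -1664/3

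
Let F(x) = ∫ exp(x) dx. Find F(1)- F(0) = -1 + E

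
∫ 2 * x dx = x^2 + C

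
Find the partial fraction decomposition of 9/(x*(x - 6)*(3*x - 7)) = -81/(77*(3*x - 7)) + 3/(22*(x - 6)) + 3/(14*x)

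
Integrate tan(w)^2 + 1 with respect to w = tan(w) + C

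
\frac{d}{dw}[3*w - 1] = 3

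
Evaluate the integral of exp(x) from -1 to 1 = E - exp(-1)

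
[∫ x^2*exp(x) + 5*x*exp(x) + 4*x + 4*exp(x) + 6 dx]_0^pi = -3 + (2 + exp(pi))*(1 + 3*pi + pi^2)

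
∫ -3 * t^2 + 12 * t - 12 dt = -t^3 + 6*t^2 - 12*t + C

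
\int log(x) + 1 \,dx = x*log(x) + C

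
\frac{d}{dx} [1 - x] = -1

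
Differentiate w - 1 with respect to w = 1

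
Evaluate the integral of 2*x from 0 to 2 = 4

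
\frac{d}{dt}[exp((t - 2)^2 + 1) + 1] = 2*t*exp(t^2 - 4*t + 5) - 4*exp(t^2 - 4*t + 5)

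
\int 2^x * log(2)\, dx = 2^x + C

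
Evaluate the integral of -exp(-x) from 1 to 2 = -exp(-1) + exp(-2)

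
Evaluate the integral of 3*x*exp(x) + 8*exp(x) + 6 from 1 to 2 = -8*E + 6 + 11*exp(2)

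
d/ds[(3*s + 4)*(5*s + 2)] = 30*s + 26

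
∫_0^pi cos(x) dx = 0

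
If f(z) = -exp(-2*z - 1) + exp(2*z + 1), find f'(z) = (2*exp(4*z + 2) + 2)*exp(-2*z - 1)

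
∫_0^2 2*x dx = 4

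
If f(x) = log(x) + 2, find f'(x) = 1/x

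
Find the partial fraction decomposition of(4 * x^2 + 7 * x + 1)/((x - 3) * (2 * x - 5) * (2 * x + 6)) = -87/(11*(2*x - 5)) + 4/(33*(x + 3)) + 29/(6*(x - 3))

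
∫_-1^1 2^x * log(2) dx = 3/2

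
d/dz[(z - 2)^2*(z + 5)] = 3*z^2 + 2*z - 16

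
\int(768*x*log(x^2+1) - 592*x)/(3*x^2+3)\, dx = 8*(24*log(x^2 + 1) - 37)*log(x^2 + 1)/3 + C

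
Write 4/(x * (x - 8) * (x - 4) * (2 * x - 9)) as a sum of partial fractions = -32/(63*(2*x - 9)) + 1/(4*(x - 4)) + 1/(56*(x - 8)) - 1/(72*x)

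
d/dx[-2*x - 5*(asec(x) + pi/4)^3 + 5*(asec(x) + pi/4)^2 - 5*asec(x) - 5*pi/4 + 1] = (-32*x^2*sqrt(1 - 1/x^2) - 240*asec(x)^2 - 120*pi*asec(x) + 160*asec(x) - 15*pi^2 - 80 + 40*pi)/(16*x^2*sqrt(1 - 1/x^2))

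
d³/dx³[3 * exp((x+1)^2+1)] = 24*x^3*exp(x^2 + 2*x + 2) + 72*x^2*exp(x^2 + 2*x + 2) + 108*x*exp(x^2 + 2*x + 2) + 60*exp(x^2 + 2*x + 2)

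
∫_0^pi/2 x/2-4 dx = -16 + (-4 + pi/4)^2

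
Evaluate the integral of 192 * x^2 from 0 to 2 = 512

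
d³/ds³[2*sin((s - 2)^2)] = -16*s^3*cos(s^2 - 4*s + 4) + 96*s^2*cos(s^2 - 4*s + 4) - 24*s*sin(s^2 - 4*s + 4) - 192*s*cos(s^2 - 4*s + 4) + 48*sin(s^2 - 4*s + 4) + 128*cos(s^2 - 4*s + 4)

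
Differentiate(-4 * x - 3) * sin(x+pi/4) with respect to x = -4*x*cos(x + pi/4) - 4*sin(x + pi/4) - 3*cos(x + pi/4)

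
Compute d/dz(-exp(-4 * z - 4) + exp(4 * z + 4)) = (4*exp(8*z + 8) + 4)*exp(-4*z - 4)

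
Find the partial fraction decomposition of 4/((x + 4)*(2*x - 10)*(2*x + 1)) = -8/(77*(2*x + 1)) + 2/(63*(x + 4)) + 2/(99*(x - 5))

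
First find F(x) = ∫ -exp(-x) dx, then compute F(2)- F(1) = -exp(-1) + exp(-2)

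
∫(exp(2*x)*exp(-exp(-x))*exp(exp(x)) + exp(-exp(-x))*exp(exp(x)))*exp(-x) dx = exp(2*sinh(x)) + C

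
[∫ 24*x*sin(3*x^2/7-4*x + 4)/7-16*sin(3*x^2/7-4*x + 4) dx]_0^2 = 4*cos(4) - 4*cos(16/7)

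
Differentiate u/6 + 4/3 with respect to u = 1/6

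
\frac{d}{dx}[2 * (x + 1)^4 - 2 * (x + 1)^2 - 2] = 8*x^3 + 24*x^2 + 20*x + 4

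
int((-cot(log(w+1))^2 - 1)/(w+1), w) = cot(log(w + 1)) + C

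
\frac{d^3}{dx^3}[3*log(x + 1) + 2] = 6/(x^3 + 3*x^2 + 3*x + 1)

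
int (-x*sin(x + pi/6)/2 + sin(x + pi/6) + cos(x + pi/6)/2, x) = (x/2 - 1)*cos(x + pi/6) + C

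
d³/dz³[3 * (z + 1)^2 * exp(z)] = 3*z^2*exp(z) + 24*z*exp(z) + 39*exp(z)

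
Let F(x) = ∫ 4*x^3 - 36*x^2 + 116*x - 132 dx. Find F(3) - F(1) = -32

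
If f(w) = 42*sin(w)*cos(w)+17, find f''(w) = -84*sin(2*w)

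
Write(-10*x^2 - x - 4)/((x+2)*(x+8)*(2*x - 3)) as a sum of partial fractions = -16/(19*(2*x - 3)) - 106/(19*(x + 8)) + 1/(x + 2)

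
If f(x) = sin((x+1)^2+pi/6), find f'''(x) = -8*x^3*cos(x^2 + 2*x + pi/6 + 1) - 24*x^2*cos(x^2 + 2*x + pi/6 + 1) - 12*x*sin(x^2 + 2*x + pi/6 + 1) - 24*x*cos(x^2 + 2*x + pi/6 + 1) - 12*sin(x^2 + 2*x + pi/6 + 1) - 8*cos(x^2 + 2*x + pi/6 + 1)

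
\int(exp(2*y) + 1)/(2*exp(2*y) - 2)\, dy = log(2*sinh(y))/2 + C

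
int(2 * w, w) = w^2 + C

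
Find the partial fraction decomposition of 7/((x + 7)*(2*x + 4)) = -7/(10*(x + 7)) + 7/(10*(x + 2))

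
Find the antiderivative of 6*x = 3*x^2 + C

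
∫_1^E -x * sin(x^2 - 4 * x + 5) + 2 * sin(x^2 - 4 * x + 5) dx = cos((-2 + E)^2 + 1)/2 - cos(2)/2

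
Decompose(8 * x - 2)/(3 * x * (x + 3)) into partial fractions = 26/(9*(x + 3)) - 2/(9*x)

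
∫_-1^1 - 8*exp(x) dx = -8*E + 8*exp(-1)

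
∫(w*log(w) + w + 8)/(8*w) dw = (w + 8)*log(w)/8 + C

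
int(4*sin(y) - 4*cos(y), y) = -4*sqrt(2)*sin(y + pi/4) + C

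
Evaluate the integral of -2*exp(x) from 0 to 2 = 2 - 2*exp(2)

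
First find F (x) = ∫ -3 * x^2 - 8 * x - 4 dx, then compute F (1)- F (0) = -9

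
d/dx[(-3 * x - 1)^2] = 18*x + 6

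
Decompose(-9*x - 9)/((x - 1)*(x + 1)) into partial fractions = -9/(x - 1)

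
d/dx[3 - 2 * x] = -2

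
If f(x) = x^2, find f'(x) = 2*x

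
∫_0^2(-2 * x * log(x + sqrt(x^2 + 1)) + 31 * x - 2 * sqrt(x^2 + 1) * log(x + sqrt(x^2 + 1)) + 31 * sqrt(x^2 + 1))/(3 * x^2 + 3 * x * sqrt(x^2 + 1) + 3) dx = -3*(-4 + log(2 + sqrt(5))/3)^2 + 7*log(2 + sqrt(5))/3 + 48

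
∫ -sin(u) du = cos(u) + C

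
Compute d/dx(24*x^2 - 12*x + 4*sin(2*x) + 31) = 48*x + 8*cos(2*x) - 12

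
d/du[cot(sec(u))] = -sin(u)/(sin(1/cos(u))^2*cos(u)^2)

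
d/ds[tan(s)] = cos(s)^(-2)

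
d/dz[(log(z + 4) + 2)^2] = (2*log(z + 4) + 4)/(z + 4)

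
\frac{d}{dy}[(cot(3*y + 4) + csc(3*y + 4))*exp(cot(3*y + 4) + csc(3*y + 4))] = -3*(sqrt(2)*sin(3*y + pi/4 + 4)*cos(3*y + 4) + sqrt(2)*sin(3*y + pi/4 + 4) + cos(3*y + 4) + 1)*exp((-tan(4)*tan(3*y) + 1)/(tan(3*y) + tan(4)))*exp(1/sin(3*y + 4))/sin(3*y + 4)^3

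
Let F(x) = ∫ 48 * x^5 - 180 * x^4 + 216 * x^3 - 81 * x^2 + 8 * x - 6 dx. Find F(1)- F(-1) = -138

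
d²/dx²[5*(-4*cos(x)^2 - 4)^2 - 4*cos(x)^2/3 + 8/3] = -1280*sin(x)^4 + 6704*sin(x)^2/3 - 1912/3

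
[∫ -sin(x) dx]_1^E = cos(E) - cos(1)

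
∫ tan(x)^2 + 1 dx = tan(x) + C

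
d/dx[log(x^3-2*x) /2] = (3*x^2 - 2)/(2*x^3 - 4*x)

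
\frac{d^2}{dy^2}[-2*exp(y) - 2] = -2*exp(y)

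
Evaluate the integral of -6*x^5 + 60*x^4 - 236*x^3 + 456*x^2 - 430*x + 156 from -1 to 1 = 640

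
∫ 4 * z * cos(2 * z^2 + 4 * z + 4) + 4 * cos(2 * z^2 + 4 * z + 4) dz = sin(2*(z + 1)^2 + 2) + C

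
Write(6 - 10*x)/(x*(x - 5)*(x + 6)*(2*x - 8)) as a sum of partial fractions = -1/(20*(x + 6)) + 17/(40*(x - 4)) - 2/(5*(x - 5)) + 1/(40*x)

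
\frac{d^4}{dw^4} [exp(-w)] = exp(-w)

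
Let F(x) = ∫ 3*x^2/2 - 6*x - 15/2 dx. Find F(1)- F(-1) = -14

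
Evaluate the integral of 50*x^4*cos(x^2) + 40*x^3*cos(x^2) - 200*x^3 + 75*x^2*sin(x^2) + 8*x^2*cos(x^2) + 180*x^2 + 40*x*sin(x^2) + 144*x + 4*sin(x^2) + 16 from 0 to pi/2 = (2 + 5*pi/2)*(pi + 5*pi^2/4)*(-pi + sin(pi^2/4) + 4)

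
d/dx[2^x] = 2^x*log(2)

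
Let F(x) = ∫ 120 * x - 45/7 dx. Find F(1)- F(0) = 375/7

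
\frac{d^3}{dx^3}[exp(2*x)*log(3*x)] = (8*x^3*exp(2*x)*log(x) + 8*x^3*exp(2*x)*log(3) + 12*x^2*exp(2*x) - 6*x*exp(2*x) + 2*exp(2*x))/x^3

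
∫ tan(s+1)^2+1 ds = tan(s + 1) + C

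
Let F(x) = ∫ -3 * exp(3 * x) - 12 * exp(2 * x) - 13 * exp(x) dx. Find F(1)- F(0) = -(2 + E)^3 - E + 28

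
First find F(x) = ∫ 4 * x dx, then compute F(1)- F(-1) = 0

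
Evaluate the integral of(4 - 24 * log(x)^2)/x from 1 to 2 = -8*log(2)^3 + 4*log(2)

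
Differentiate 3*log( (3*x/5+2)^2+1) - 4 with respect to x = (54*x + 180)/(9*x^2 + 60*x + 125)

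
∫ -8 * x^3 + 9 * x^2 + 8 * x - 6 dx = -2*x^4 + 3*x^3 + 4*x^2 - 6*x + C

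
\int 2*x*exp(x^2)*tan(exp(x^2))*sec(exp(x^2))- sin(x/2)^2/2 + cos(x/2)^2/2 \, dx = sin(x)/2 + sec(exp(x^2)) + C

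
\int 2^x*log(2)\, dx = 2^x + C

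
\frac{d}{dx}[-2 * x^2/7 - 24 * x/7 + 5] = -4*x/7 - 24/7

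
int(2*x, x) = x^2 + C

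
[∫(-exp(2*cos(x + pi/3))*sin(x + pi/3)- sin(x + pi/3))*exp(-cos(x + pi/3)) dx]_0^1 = -exp(1/2) - exp(-cos(1 + pi/3)) + exp(-1/2) + exp(cos(1 + pi/3))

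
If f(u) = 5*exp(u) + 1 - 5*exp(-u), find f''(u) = (5*exp(2*u) - 5)*exp(-u)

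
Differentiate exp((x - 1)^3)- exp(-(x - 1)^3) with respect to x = (3*x^2*exp(2*x^3 - 6*x^2 + 6*x - 2) + 3*x^2 - 6*x*exp(2*x^3 - 6*x^2 + 6*x - 2) - 6*x + 3*exp(2*x^3 - 6*x^2 + 6*x - 2) + 3)*exp(-x^3 + 3*x^2 - 3*x + 1)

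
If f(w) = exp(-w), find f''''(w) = exp(-w)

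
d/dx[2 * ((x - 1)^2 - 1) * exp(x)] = 2*x^2*exp(x) - 4*exp(x)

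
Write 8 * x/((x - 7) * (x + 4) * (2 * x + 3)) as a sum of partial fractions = 48/(85*(2*x + 3)) - 32/(55*(x + 4)) + 56/(187*(x - 7))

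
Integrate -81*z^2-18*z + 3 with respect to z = -27*z^3 - 9*z^2 + 3*z + C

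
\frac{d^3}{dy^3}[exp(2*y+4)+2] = 8*exp(2*y + 4)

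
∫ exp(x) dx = exp(x) + C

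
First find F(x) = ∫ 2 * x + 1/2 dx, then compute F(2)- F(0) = 5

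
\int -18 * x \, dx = -9*x^2 + C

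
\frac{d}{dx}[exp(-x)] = -exp(-x)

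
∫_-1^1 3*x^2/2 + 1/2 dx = 2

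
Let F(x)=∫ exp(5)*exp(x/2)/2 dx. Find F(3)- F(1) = -exp(11/2) + exp(13/2)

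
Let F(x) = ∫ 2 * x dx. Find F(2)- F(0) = 4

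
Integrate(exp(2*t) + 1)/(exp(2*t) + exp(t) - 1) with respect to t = log(2*sinh(t) + 1) + C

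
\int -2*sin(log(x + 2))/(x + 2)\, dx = 2*cos(log(x + 2)) + C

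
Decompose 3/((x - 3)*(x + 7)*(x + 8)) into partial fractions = 3/(11*(x + 8)) - 3/(10*(x + 7)) + 3/(110*(x - 3))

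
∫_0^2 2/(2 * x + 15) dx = -log(5) + log(19/3)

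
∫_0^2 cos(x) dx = sin(2)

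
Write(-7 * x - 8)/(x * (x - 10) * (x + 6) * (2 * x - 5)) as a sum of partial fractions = 4/(25*(2*x - 5)) - 1/(48*(x + 6)) - 13/(400*(x - 10)) - 2/(75*x)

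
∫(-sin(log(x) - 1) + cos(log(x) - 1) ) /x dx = sqrt(2)*cos(-log(x) + pi/4 + 1) + C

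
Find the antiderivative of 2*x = x^2 + C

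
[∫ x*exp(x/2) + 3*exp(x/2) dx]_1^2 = -4*exp(1/2) + 6*E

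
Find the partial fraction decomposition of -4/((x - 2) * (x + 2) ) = 1/(x + 2) - 1/(x - 2)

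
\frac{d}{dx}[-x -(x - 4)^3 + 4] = -3*x^2 + 24*x - 49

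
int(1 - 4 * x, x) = -2*x^2 + x + C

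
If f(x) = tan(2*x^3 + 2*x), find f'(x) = 6*x^2*tan(2*x^3 + 2*x)^2 + 6*x^2 + 2*tan(2*x^3 + 2*x)^2 + 2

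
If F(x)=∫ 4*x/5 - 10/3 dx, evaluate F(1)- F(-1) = -20/3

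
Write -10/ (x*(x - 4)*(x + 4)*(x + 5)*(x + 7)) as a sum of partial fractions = -5/(231*(x + 7)) + 1/(9*(x + 5)) - 5/(48*(x + 4)) - 5/(1584*(x - 4)) + 1/(56*x)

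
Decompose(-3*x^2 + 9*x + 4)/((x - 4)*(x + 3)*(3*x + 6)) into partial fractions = -50/(21*(x + 3)) + 13/(9*(x + 2)) - 4/(63*(x - 4))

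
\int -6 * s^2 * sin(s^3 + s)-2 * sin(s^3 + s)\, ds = 2*cos(s^3 + s) + C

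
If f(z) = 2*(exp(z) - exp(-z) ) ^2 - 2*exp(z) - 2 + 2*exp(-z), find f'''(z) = (16*exp(4*z) - 2*exp(3*z) - 2*exp(z) - 16)*exp(-2*z)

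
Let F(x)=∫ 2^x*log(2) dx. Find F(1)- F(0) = 1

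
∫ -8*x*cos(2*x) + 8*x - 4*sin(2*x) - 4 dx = 4*x*(x - sin(2*x) - 1) + C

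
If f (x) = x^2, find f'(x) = 2*x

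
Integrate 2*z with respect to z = z^2 + C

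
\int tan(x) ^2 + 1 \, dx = tan(x) + C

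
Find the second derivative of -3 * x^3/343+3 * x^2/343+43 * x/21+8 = 6/343 - 18*x/343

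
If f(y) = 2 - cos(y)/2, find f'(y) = sin(y)/2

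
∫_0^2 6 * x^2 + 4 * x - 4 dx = 16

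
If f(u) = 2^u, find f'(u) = 2^u*log(2)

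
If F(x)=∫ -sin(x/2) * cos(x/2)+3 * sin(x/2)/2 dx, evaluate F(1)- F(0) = -3*cos(1/2) + cos(1/2)^2 + 2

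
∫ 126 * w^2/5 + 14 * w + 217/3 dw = 42*w^3/5 + 7*w^2 + 217*w/3 + C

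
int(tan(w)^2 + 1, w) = tan(w) + C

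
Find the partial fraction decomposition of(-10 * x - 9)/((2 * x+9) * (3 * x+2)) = -7/(23*(3*x + 2)) - 72/(23*(2*x + 9))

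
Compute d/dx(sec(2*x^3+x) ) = 6*x^2*tan(2*x^3 + x)*sec(2*x^3 + x) + tan(2*x^3 + x)*sec(2*x^3 + x)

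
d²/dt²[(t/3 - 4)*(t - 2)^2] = 2*t - 32/3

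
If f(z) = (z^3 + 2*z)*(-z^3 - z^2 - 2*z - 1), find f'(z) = -6*z^5 - 5*z^4 - 16*z^3 - 9*z^2 - 8*z - 2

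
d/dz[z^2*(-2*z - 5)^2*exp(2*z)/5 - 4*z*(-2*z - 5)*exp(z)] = 8*z^4*exp(2*z)/5 + 56*z^3*exp(2*z)/5 + 22*z^2*exp(2*z) + 8*z^2*exp(z) + 10*z*exp(2*z) + 36*z*exp(z) + 20*exp(z)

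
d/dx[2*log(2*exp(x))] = 2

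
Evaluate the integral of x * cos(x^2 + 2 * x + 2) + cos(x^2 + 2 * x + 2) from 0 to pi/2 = -sin(2)/2 - sin(2 + pi^2/4)/2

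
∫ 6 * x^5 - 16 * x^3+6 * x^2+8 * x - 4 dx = x^6 - 4*x^4 + 2*x^3 + 4*x^2 - 4*x + C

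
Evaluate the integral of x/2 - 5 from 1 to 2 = -17/4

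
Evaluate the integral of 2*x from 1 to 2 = 3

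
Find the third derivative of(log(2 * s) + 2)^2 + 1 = (4*log(s) + 2 + 4*log(2))/s^3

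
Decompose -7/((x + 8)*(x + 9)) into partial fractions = 7/(x + 9) - 7/(x + 8)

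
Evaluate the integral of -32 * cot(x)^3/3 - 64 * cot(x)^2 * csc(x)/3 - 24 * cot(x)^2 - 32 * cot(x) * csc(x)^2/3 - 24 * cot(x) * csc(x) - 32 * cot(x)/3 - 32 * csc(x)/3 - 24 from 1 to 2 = -8*(2*sin(3)/(3*sin(1)*sin(2)) + 2/(3*sin(2)) + 2/(3*sin(1)) + 3)/sin(1)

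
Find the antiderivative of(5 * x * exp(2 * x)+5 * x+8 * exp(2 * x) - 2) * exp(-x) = 2*(5*x + 3)*sinh(x) + C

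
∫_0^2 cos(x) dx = sin(2)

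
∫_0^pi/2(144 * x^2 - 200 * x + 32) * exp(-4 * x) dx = -2*pi*(-8 + 9*pi/2)*exp(-2*pi)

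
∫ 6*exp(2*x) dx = 3*exp(2*x) + C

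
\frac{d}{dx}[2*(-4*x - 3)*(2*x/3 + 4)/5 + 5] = -32*x/15 - 36/5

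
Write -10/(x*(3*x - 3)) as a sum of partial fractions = -10/(3*(x - 1)) + 10/(3*x)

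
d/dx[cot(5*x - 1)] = -5/sin(5*x - 1)^2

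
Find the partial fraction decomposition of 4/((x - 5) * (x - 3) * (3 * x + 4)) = 36/(247*(3*x + 4)) - 2/(13*(x - 3)) + 2/(19*(x - 5))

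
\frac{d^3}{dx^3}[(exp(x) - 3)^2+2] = 8*exp(2*x) - 6*exp(x)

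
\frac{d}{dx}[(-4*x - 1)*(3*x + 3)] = -24*x - 15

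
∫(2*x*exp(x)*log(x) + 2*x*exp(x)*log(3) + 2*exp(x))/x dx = 2*exp(x)*log(3*x) + C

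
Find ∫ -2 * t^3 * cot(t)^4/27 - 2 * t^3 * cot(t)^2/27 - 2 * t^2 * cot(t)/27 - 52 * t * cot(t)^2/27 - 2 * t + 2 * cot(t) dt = t*(2*t^2*cot(t)^2 + 3*t*cot(t) + 162)*cot(t)/81 + C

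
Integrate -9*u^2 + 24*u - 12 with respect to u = -3*u^3 + 12*u^2 - 12*u + C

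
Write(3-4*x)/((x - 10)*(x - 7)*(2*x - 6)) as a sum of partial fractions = -9/(56*(x - 3)) + 25/(24*(x - 7)) - 37/(42*(x - 10))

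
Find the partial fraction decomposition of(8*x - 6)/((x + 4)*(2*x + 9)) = 84/(2*x + 9) - 38/(x + 4)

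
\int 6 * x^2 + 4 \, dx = 2*x^3 + 4*x + C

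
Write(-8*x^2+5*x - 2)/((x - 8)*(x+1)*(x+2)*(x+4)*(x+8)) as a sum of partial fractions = -277/(1344*(x + 8)) + 25/(48*(x + 4)) - 11/(30*(x + 2)) + 5/(63*(x + 1)) - 79/(2880*(x - 8))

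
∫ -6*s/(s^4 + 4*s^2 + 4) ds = (2*s^2 + 7)/(s^2 + 2) + C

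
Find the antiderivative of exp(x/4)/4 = exp(x/4) + C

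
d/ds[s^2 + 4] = 2*s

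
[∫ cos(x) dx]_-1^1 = 2*sin(1)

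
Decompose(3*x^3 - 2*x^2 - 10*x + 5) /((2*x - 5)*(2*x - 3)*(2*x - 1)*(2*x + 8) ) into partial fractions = -1/(576*(2*x - 1)) + 35/(352*(2*x - 3)) + 115/(832*(2*x - 5)) + 179/(2574*(x + 4))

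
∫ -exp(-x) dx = exp(-x) + C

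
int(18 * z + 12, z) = 9*z^2 + 12*z + C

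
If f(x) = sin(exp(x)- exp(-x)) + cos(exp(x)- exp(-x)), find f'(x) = sqrt(2)*(exp(2*x) + 1)*exp(-x)*cos(exp(x) + pi/4 - exp(-x))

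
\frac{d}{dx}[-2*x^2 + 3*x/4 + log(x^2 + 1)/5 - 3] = (-80*x^3 + 15*x^2 - 72*x + 15)/(20*x^2 + 20)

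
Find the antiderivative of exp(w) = exp(w) + C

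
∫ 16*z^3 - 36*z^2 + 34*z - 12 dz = 4*z^4 - 12*z^3 + 17*z^2 - 12*z + C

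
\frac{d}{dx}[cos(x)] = -sin(x)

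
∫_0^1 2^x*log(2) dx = 1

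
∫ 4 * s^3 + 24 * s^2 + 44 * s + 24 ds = s^4 + 8*s^3 + 22*s^2 + 24*s + C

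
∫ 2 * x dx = x^2 + C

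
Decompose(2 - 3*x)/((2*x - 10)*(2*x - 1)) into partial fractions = -1/(18*(2*x - 1)) - 13/(18*(x - 5))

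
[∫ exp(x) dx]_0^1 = -1 + E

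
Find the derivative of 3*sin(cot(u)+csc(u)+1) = -3*(cos(u) + 1)*cos(1 + 1/tan(u) + 1/sin(u))/sin(u)^2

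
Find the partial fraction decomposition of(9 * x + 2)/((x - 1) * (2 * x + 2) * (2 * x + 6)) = -25/(32*(x + 3)) + 7/(16*(x + 1)) + 11/(32*(x - 1))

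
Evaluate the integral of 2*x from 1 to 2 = 3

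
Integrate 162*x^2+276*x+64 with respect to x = 54*x^3 + 138*x^2 + 64*x + C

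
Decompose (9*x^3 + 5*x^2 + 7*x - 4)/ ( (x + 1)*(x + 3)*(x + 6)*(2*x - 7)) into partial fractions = 1247/(741*(2*x - 7)) + 362/(57*(x + 6)) - 223/(78*(x + 3)) + 1/(6*(x + 1))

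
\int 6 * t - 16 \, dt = 3*t^2 - 16*t + C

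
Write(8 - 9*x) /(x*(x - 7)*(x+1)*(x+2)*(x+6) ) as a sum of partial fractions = 31/(780*(x + 6)) - 13/(36*(x + 2)) + 17/(40*(x + 1)) - 55/(6552*(x - 7)) - 2/(21*x)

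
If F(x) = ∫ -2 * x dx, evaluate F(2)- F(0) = -4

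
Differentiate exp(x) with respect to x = exp(x)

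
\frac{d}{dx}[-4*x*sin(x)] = -4*x*cos(x) - 4*sin(x)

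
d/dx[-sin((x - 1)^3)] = -3*(x - 1)^2*cos(x^3 - 3*x^2 + 3*x - 1)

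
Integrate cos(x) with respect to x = sin(x) + C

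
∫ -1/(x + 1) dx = -log(x + 1) + C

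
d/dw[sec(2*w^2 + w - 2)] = 4*w*tan(2*w^2 + w - 2)*sec(2*w^2 + w - 2) + tan(2*w^2 + w - 2)*sec(2*w^2 + w - 2)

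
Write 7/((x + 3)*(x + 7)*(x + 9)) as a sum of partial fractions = 7/(12*(x + 9)) - 7/(8*(x + 7)) + 7/(24*(x + 3))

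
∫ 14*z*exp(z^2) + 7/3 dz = 7*z/3 + 7*exp(z^2) + C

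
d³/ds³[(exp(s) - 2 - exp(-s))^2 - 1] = (8*exp(4*s) - 4*exp(3*s) - 4*exp(s) - 8)*exp(-2*s)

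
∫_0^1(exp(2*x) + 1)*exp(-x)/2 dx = -exp(-1)/2 + E/2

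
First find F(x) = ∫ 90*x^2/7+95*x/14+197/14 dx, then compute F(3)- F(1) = 1167/7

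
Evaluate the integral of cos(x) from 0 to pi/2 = 1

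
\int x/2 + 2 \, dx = x^2/4 + 2*x + C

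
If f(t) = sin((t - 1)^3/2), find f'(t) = 3*(t - 1)^2*cos(t^3/2 - 3*t^2/2 + 3*t/2 - 1/2)/2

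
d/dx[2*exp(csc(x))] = -2*exp(csc(x))*cot(x)*csc(x)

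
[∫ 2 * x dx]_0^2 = 4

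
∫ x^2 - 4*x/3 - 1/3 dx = x^3/3 - 2*x^2/3 - x/3 + C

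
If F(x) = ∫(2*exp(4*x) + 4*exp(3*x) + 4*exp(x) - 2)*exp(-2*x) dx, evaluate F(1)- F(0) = -4 + (-exp(-1) + 2 + E)^2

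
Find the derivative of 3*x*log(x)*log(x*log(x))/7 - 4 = 3*log(x)*log(x*log(x))/7 + 3*log(x)/7 + 3*log(x*log(x))/7 + 3/7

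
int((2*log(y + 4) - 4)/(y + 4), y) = (log(y + 4) - 2)^2 + C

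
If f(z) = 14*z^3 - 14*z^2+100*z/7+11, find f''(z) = 84*z - 28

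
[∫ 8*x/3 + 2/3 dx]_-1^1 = 4/3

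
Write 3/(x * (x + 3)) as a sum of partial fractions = -1/(x + 3) + 1/x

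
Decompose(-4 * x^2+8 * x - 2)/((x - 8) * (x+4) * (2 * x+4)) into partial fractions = -49/(24*(x + 4)) + 17/(20*(x + 2)) - 97/(120*(x - 8))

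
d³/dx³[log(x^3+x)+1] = (6*x^6 - 6*x^4 + 6*x^2 + 2)/(x^9 + 3*x^7 + 3*x^5 + x^3)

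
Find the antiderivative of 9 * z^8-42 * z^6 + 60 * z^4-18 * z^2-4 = z^9 - 6*z^7 + 12*z^5 - 6*z^3 - 4*z + C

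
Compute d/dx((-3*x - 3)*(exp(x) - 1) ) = -3*x*exp(x) - 6*exp(x) + 3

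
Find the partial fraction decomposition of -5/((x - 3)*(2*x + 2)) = 5/(8*(x + 1)) - 5/(8*(x - 3))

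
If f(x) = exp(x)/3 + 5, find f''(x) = exp(x)/3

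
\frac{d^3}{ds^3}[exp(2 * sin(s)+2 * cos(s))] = 2*(-2*sqrt(2)*sin(3*s + pi/4) - 6*cos(2*s) + 5*sqrt(2)*cos(s + pi/4))*exp(2*sin(s))*exp(2*cos(s))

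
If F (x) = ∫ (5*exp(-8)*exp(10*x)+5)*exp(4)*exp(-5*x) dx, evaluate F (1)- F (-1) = -exp(-1) - exp(-9) + E + exp(9)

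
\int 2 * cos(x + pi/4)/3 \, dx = 2*sin(x + pi/4)/3 + C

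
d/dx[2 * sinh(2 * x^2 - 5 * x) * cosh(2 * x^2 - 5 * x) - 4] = 2*(4*x - 5)*cosh(2*x*(2*x - 5))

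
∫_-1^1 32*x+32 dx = 64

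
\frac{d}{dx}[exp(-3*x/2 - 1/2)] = -3*exp(-3*x/2 - 1/2)/2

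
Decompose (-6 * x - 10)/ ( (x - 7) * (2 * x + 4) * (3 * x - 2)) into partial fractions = 63/(152*(3*x - 2)) + 1/(72*(x + 2)) - 26/(171*(x - 7))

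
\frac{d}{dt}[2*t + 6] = 2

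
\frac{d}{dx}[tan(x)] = cos(x)^(-2)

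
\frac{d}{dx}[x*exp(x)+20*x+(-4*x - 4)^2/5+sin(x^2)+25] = x*exp(x) + 2*x*cos(x^2) + 32*x/5 + exp(x) + 132/5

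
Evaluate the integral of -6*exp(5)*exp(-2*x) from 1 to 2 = -3*exp(3) + 3*E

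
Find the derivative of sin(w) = cos(w)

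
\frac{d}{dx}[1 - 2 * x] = -2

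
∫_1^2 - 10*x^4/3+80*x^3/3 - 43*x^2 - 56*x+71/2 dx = -139/2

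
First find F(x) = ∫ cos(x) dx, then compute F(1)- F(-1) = 2*sin(1)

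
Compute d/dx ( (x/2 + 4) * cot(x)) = -x/(2*sin(x)^2) + 1/(2*tan(x)) - 4/sin(x)^2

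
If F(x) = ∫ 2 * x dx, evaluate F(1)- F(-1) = 0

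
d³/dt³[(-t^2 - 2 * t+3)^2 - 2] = 24*t + 24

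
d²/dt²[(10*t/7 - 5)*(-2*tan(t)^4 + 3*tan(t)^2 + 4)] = -400*t*tan(t)^6/7 - 460*t*tan(t)^4/7 + 60*t/7 + 200*tan(t)^6 - 160*tan(t)^5/7 + 230*tan(t)^4 - 40*tan(t)^3/7 + 120*tan(t)/7 - 30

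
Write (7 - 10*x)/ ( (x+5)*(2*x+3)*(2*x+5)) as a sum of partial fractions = -32/(5*(2*x + 5)) + 22/(7*(2*x + 3)) + 57/(35*(x + 5))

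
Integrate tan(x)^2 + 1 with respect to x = tan(x) + C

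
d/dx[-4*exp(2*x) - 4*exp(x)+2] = -8*exp(2*x) - 4*exp(x)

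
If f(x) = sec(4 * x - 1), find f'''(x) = 384*tan(4*x - 1)^3*sec(4*x - 1) + 320*tan(4*x - 1)*sec(4*x - 1)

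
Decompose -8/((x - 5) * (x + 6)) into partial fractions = 8/(11*(x + 6)) - 8/(11*(x - 5))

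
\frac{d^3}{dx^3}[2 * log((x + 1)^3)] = 12/(x^3 + 3*x^2 + 3*x + 1)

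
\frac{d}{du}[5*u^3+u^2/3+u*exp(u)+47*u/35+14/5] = 15*u^2 + u*exp(u) + 2*u/3 + exp(u) + 47/35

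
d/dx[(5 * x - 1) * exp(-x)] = (6 - 5*x)*exp(-x)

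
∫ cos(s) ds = sin(s) + C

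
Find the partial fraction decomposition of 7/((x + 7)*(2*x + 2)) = -7/(12*(x + 7)) + 7/(12*(x + 1))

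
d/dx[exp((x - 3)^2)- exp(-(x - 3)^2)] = (2*x*exp(2*x^2 - 12*x + 18) + 2*x - 6*exp(2*x^2 - 12*x + 18) - 6)*exp(-x^2 + 6*x - 9)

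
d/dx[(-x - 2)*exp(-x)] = (x + 1)*exp(-x)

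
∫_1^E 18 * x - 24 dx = -1 + (4 - 3*E)^2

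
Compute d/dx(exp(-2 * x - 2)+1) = -2*exp(-2*x - 2)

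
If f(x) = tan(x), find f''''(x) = 24*tan(x)^5 + 40*tan(x)^3 + 16*tan(x)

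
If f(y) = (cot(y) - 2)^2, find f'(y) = 2*(2 - cos(y)/sin(y))/sin(y)^2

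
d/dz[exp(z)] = exp(z)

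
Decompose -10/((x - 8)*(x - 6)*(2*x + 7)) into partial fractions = -40/(437*(2*x + 7)) + 5/(19*(x - 6)) - 5/(23*(x - 8))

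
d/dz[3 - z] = -1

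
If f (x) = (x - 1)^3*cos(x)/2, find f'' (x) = -x^3*cos(x)/2 - 3*x^2*sin(x) + 3*x^2*cos(x)/2 + 6*x*sin(x) + 3*x*cos(x)/2 - 3*sin(x) - 5*cos(x)/2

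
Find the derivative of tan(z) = cos(z)^(-2)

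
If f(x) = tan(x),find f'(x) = cos(x)^(-2)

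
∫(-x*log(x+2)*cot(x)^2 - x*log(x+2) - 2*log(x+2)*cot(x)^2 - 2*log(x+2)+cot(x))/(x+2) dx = log(x + 2)*cot(x) + C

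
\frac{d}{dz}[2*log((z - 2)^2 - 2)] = (4*z - 8)/(z^2 - 4*z + 2)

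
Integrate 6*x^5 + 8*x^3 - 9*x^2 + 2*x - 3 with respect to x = x^6 + 2*x^4 - 3*x^3 + x^2 - 3*x + C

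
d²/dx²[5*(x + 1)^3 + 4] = 30*x + 30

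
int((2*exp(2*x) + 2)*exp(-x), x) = 4*sinh(x) + C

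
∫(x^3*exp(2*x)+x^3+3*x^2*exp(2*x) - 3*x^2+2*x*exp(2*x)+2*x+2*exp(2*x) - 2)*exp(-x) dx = 2*x*(x^2 + 2)*sinh(x) + C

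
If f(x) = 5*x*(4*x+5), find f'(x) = 40*x + 25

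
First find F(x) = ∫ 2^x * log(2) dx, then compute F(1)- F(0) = 1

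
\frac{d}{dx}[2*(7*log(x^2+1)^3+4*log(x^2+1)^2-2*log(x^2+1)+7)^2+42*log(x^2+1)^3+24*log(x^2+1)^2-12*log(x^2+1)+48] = (1176*x*log(x^2 + 1)^5 + 1120*x*log(x^2 + 1)^4 - 192*x*log(x^2 + 1)^3 + 1236*x*log(x^2 + 1)^2 + 576*x*log(x^2 + 1) - 136*x)/(x^2 + 1)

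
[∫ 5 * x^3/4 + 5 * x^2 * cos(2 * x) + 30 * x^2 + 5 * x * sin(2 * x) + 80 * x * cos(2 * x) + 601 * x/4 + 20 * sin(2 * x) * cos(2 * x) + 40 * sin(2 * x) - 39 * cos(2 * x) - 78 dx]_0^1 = -5*cos(4)/2 + 159/16 + 23*sin(2)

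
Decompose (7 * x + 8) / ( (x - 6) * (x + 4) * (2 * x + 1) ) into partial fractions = -18/(91*(2*x + 1)) - 2/(7*(x + 4)) + 5/(13*(x - 6))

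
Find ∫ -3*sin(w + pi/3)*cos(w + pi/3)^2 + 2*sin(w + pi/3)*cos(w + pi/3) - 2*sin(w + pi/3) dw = (cos(w + pi/3)^2 - cos(w + pi/3) + 2)*cos(w + pi/3) + C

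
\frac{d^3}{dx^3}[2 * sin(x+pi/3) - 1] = -2*cos(x + pi/3)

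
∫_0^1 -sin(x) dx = -1 + cos(1)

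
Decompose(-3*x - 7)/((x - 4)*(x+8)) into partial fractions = -17/(12*(x + 8)) - 19/(12*(x - 4))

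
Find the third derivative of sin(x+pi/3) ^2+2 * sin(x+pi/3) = -2*cos(x + pi/3) - 4*cos(2*x + pi/6)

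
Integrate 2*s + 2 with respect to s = s^2 + 2*s + C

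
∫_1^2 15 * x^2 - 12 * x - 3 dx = 14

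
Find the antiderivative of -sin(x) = cos(x) + C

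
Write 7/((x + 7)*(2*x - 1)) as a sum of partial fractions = 14/(15*(2*x - 1)) - 7/(15*(x + 7))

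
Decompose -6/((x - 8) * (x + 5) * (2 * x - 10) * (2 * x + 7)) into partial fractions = -8/(391*(2*x + 7)) + 1/(130*(x + 5)) + 1/(170*(x - 5)) - 1/(299*(x - 8))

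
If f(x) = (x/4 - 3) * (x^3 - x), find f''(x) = 3*x^2 - 18*x - 1/2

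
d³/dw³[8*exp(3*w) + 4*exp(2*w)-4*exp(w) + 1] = 216*exp(3*w) + 32*exp(2*w) - 4*exp(w)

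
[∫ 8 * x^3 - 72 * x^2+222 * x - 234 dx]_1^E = -44 + 2*(-3 + E)^4 + 3*(-3 + E)^2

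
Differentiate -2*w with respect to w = -2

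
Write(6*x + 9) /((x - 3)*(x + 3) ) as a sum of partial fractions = 3/(2*(x + 3)) + 9/(2*(x - 3))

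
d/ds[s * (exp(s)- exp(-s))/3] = (s*exp(2*s) + s + exp(2*s) - 1)*exp(-s)/3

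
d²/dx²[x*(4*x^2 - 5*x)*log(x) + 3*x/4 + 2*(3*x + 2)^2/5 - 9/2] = 24*x*log(x) + 20*x - 10*log(x) - 39/5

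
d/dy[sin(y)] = cos(y)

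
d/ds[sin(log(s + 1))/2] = cos(log(s + 1))/(2*s + 2)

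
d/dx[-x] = -1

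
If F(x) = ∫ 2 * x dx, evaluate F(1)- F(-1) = 0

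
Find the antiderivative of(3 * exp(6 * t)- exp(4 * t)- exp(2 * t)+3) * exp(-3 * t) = -2*sinh(t) + 2*sinh(3*t) + C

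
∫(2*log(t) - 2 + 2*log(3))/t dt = (log(3*t) - 1)^2 + C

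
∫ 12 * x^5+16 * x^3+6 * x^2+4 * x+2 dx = 2*x^6 + 4*x^4 + 2*x^3 + 2*x^2 + 2*x + C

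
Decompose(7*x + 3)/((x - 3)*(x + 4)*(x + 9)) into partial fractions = -1/(x + 9) + 5/(7*(x + 4)) + 2/(7*(x - 3))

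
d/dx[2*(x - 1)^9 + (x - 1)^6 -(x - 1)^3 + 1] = 18*x^8 - 144*x^7 + 504*x^6 - 1002*x^5 + 1230*x^4 - 948*x^3 + 441*x^2 - 108*x + 9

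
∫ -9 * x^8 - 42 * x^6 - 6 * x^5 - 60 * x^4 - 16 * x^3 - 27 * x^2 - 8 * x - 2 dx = -x^9 - 6*x^7 - x^6 - 12*x^5 - 4*x^4 - 9*x^3 - 4*x^2 - 2*x + C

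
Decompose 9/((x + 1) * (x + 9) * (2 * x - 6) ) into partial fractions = 3/(64*(x + 9)) - 9/(64*(x + 1)) + 3/(32*(x - 3))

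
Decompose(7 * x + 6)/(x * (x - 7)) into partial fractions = 55/(7*(x - 7)) - 6/(7*x)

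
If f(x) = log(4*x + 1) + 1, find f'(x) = 4/(4*x + 1)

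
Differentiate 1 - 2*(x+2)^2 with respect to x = -4*x - 8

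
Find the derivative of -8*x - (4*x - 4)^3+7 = -192*x^2 + 384*x - 200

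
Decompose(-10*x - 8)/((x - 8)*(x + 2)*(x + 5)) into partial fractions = 14/(13*(x + 5)) - 2/(5*(x + 2)) - 44/(65*(x - 8))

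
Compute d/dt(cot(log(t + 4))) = -1/((t + 4)*sin(log(t + 4))^2)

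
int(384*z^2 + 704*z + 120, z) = 128*z^3 + 352*z^2 + 120*z + C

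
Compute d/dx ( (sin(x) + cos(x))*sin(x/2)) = sqrt(2)*(sin(x/2)*cos(x + pi/4) + sin(x + pi/4)*cos(x/2)/2)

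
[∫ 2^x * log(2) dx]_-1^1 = 3/2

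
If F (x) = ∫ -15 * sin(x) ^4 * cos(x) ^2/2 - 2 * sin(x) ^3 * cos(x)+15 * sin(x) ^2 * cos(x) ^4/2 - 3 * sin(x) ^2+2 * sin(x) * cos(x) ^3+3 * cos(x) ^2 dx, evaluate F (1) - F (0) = (1 - cos(4))/8 + 5*sin(1)^3*cos(1)^3/2 + 3*sin(2)/2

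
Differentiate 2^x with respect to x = 2^x*log(2)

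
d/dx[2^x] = 2^x*log(2)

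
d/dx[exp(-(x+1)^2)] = (-2*x - 2)*exp(-x^2 - 2*x - 1)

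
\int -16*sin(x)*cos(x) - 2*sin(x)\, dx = 2*(4*cos(x) + 1)*cos(x) + C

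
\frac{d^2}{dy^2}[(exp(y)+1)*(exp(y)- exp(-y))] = (4*exp(3*y) + exp(2*y) - 1)*exp(-y)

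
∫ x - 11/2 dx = x^2/2 - 11*x/2 + C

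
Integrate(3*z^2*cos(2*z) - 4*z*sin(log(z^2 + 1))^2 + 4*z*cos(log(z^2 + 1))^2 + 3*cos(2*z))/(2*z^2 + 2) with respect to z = 3*sin(2*z)/4 + sin(2*log(z^2 + 1))/2 + C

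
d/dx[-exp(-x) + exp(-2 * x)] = (exp(x) - 2)*exp(-2*x)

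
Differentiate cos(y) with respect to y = -sin(y)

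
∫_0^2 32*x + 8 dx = 80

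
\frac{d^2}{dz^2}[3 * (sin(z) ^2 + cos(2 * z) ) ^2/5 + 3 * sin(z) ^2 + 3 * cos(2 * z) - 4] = -48*sin(z)^4/5 + 24*sin(z)^2 - 42/5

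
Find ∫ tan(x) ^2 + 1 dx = tan(x) + C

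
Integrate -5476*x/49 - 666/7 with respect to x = -2738*x^2/49 - 666*x/7 + C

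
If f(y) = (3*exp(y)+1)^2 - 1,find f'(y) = 18*exp(2*y) + 6*exp(y)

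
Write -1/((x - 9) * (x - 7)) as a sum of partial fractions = 1/(2*(x - 7)) - 1/(2*(x - 9))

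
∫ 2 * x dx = x^2 + C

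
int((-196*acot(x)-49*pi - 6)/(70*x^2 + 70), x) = 7*(4*acot(x) + pi)^2/80 + 3*acot(x)/35 + C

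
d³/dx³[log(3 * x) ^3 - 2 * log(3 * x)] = (6*log(x)^2 - 18*log(x) + 12*log(3)*log(x) - 18*log(3) + 2 + 6*log(3)^2)/x^3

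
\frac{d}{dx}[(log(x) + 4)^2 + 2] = (2*log(x) + 8)/x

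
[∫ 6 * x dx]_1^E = -3 + 3*exp(2)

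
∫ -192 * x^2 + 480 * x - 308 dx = -64*x^3 + 240*x^2 - 308*x + C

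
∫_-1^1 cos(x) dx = 2*sin(1)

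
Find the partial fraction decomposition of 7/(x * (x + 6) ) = -7/(6*(x + 6)) + 7/(6*x)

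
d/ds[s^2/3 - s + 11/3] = 2*s/3 - 1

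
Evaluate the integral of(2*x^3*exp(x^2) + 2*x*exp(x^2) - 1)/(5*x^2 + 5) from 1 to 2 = -E/5 - pi/20 + acot(2)/5 + exp(4)/5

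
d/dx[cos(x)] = -sin(x)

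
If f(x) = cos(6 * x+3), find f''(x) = -36*cos(6*x + 3)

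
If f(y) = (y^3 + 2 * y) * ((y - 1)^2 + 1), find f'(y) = 5*y^4 - 8*y^3 + 12*y^2 - 8*y + 4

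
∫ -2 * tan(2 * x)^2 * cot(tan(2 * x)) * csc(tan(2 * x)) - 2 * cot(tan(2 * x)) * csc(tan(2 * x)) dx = csc(tan(2*x)) + C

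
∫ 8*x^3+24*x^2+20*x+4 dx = 2*x^4 + 8*x^3 + 10*x^2 + 4*x + C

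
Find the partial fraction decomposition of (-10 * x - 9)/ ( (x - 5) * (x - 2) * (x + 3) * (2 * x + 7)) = -208/(187*(2*x + 7)) + 21/(40*(x + 3)) + 29/(165*(x - 2)) - 59/(408*(x - 5))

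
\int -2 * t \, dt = -t^2 + C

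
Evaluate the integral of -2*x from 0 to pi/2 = -pi^2/4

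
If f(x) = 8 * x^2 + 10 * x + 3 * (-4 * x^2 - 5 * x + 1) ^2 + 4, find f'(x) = 192*x^3 + 360*x^2 + 118*x - 20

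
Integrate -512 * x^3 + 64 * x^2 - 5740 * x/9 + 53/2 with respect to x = -128*x^4 + 64*x^3/3 - 2870*x^2/9 + 53*x/2 + C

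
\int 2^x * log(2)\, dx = 2^x + C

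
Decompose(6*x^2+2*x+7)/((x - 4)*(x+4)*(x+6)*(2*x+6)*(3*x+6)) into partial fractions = 211/(1440*(x + 6)) - 95/(192*(x + 4)) + 55/(126*(x + 3)) - 3/(32*(x + 2)) + 37/(6720*(x - 4))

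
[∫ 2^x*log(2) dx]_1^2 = 2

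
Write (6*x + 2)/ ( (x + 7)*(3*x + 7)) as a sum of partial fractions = -18/(7*(3*x + 7)) + 20/(7*(x + 7))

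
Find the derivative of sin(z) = cos(z)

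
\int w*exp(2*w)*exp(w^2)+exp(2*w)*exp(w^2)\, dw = exp(w*(w + 2))/2 + C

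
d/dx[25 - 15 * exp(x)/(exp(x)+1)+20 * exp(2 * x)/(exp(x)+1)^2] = (25*exp(2*x) - 15*exp(x))/(exp(3*x) + 3*exp(2*x) + 3*exp(x) + 1)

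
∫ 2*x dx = x^2 + C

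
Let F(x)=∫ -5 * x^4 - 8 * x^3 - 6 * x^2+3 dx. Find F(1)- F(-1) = 0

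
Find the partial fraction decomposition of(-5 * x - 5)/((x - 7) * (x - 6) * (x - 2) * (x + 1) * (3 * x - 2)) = 135/(1216*(3*x - 2)) - 1/(16*(x - 2)) + 5/(64*(x - 6)) - 1/(19*(x - 7))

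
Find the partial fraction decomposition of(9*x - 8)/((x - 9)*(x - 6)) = -46/(3*(x - 6)) + 73/(3*(x - 9))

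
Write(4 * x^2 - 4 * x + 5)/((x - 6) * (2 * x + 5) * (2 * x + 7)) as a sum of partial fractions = 68/(19*(2*x + 7)) - 40/(17*(2*x + 5)) + 125/(323*(x - 6))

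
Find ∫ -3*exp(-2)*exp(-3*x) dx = exp(-3*x - 2) + C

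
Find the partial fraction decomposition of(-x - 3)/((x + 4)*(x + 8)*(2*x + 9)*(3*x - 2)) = -99/(11284*(3*x - 2)) + 12/(217*(2*x + 9)) - 5/(728*(x + 8)) - 1/(56*(x + 4))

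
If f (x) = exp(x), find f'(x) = exp(x)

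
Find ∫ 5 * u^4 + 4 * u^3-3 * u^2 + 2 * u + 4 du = u^5 + u^4 - u^3 + u^2 + 4*u + C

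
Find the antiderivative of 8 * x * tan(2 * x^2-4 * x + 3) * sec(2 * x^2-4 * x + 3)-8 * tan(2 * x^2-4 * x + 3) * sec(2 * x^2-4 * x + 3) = 2*sec(2*x^2 - 4*x + 3) + C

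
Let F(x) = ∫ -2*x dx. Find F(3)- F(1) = -8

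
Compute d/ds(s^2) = 2*s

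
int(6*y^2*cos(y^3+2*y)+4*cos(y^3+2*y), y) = 2*sin(y*(y^2 + 2)) + C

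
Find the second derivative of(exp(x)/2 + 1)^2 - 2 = exp(2*x) + exp(x)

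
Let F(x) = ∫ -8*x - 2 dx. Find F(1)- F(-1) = -4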